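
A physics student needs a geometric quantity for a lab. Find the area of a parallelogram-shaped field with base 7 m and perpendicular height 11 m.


Shape: parallelogram
Base b = 7 m, Height h = 11 m
Formula: A = b * h
A = 7 * 11
A = 77
77 m^2


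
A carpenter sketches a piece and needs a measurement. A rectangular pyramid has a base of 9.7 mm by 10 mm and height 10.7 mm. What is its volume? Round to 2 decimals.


Shape: rectangular pyramid
Base: 9.7 mm x 10 mm, Height h = 10.7 mm
Formula: V = (1/3) * base_area * h
base_area = 9.7 * 10 = 97
base_area * h = 97 * 10.7 = 1037.9
V = 1037.9 / 3
V = 345.97
345.97 mm^3


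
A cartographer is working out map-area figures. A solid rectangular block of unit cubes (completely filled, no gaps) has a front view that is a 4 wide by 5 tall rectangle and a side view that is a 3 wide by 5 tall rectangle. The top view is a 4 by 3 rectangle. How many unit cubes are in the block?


Orthographic views of a solid rectangular block:
Front view 4 x 5 -> length = 4, height = 5
Side view 3 x 5 -> width = 3, height = 5 (consistent)
Top view 4 x 3 -> confirms length = 4, width = 3
The block is 4 x 3 x 5.
Total unit cubes = 4 * 3 * 5 = 60
60 unit cubes


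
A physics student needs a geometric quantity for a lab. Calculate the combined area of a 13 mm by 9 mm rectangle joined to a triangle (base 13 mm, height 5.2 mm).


Composite shape: rectangle + triangle
Rectangle area = 13 * 9 = 117
Triangle area = 0.5 * 13 * 5.2 = 33.8
Total = 117 + 33.8
Total = 150.8
150.8 mm^2


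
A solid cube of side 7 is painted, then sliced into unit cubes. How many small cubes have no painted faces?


Large cube: 7 x 7 x 7, cut into unit cubes.
n = 7, so n - 2 = 5
Unpainted cubes form the interior (n - 2)^3 block.
(n - 2)^3 = 5^3 = 125
125 unit cubes


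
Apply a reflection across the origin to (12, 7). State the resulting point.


Transformation: reflection
Original point: (12, 7)
Rule for reflection through the origin: (x, y) -> (-x, -y)
Apply: (12, 7) -> (-12, -7)
(-12, -7)


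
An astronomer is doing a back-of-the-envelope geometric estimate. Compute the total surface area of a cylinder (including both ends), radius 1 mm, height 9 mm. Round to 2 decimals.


Shape: closed cylinder
Radius r = 1 mm, Height h = 9 mm
Formula: SA = 2*pi*r^2 + 2*pi*r*h = 2*pi*r*(r + h)
r + h = 10
2 * r * (r + h) = 2 * 1 * 10 = 20
SA = 20 * pi
SA = 62.83
62.83 mm^2


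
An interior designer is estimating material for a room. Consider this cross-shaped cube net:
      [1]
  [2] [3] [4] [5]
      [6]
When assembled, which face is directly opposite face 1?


Net: cross layout. Take square 3 as the base (bottom).
Fold the four squares in the horizontal row up around 3: 2 -> left, 4 -> right, 5 wraps to the top.
Fold 1 and 6 up from 3: 1 -> back, 6 -> front.
Opposite pairs are therefore: (1, 6), (2, 4), (3, 5).
Face 1 is opposite face 6.
face 6


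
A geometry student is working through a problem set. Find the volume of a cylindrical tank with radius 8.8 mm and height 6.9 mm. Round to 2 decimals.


Shape: cylinder
Radius r = 8.8 mm, Height h = 6.9 mm
Formula: V = pi * r^2 * h
r^2 = 77.44
V = pi * 77.44 * 6.9
V = 534.336 * pi
V = 1678.67
1678.67 mm^3


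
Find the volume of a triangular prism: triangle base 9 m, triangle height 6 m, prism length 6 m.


Shape: triangular prism
Triangle base = 9 m, triangle height = 6 m, prism length L = 6 m
Formula: V = (1/2 * b * h_tri) * L
Cross-section area = 0.5 * 9 * 6 = 27
V = 27 * 6
V = 162
162 m^3


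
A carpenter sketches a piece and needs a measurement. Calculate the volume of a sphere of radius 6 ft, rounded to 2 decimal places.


Shape: sphere
Radius r = 6 ft
Formula: V = (4/3) * pi * r^3
r^3 = 216
(4/3) * 216 = 288
V = 288 * pi
V = 904.78
904.78 ft^3


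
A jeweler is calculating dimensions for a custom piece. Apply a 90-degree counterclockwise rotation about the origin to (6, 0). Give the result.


Transformation: rotation about the origin
Original point: (6, 0)
Rule for 90 deg counterclockwise: (x, y) -> (-y, x)
Apply: (6, 0) -> (0, 6)
(0, 6)


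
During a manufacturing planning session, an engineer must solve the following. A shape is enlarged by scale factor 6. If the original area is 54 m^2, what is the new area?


Linear scale factor k = 6
Original area = 54 m^2
Rule: under a linear scaling by k, areas scale by k^2.
k^2 = 6^2 = 36
New area = 54 * 36
New area = 1944
1944 m^2


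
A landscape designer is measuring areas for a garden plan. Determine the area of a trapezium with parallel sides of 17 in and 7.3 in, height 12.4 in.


Shape: trapezoid
Parallel sides a = 17 in, b = 7.3 in; Height h = 12.4 in
Formula: A = (a + b) * h / 2
a + b = 17 + 7.3 = 24.3
A = 24.3 * 12.4 / 2
A = 301.32 / 2
A = 150.66
150.66 in^2


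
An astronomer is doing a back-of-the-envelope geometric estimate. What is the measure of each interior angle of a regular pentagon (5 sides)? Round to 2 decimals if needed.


Shape: regular pentagon (5 sides)
Formula: interior angle = (n - 2) * 180 / n
(n - 2) = 3
(n - 2) * 180 = 540
angle = 540 / 5
angle = 108
108 degrees


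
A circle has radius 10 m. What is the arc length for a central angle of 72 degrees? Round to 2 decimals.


Shape: circular arc
Radius r = 10 m, Angle = 72 degrees
Formula: L = (angle/360) * 2 * pi * r
2 * pi * r = 20 * pi
L = (72/360) * 20 * pi
L = 4 * pi
L = 12.57
12.57 m


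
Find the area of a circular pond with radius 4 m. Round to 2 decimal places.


Shape: circle
Radius r = 4 m
Formula: A = pi * r^2
r^2 = 4^2 = 16
A = pi * 16
A = 50.27
50.27 m^2


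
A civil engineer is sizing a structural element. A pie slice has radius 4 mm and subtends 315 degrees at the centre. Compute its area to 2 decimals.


Shape: circular sector
Radius r = 4 mm, Angle = 315 degrees
Formula: A = (angle/360) * pi * r^2
r^2 = 16
Fraction of circle = 315/360
A = (315/360) * pi * 16
A = 14 * pi
A = 43.98
43.98 mm^2


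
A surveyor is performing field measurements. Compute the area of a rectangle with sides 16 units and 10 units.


Shape: rectangle
Length l = 16 units, Width w = 10 units
Formula: A = l * w
A = 16 * 10
A = 160
160 units^2


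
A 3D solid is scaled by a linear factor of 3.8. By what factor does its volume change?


Linear scale factor k = 3.8
Rule: under a linear scaling by k, volumes scale by k^3.
k^3 = 3.8 * 3.8 * 3.8
k^3 = 14.44 * 3.8
k^3 = 54.872
Volume scales by a factor of 54.872.
54.872 (dimensionless)


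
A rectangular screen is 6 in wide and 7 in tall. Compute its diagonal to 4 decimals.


Shape: rectangle (diagonal via Pythagoras)
Sides: 6 in and 7 in
Formula: d = sqrt(l^2 + w^2)
l^2 = 36, w^2 = 49
l^2 + w^2 = 85
d = sqrt(85)
d = 9.2195
9.2195 in


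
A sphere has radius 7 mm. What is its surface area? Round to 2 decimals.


Shape: sphere
Radius r = 7 mm
Formula: SA = 4 * pi * r^2
r^2 = 49
SA = 4 * pi * 49
SA = 196 * pi
SA = 615.75
615.75 mm^2


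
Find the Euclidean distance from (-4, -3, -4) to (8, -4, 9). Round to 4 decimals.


3D distance between two points
P1 = (-4, -3, -4), P2 = (8, -4, 9)
Formula: d = sqrt((x2-x1)^2 + (y2-y1)^2 + (z2-z1)^2)
dx = 8 - -4 = 12
dy = -4 - -3 = -1
dz = 9 - -4 = 13
dx^2 + dy^2 + dz^2 = 144 + 1 + 169 = 314
d = sqrt(314)
d = 17.72
17.72 units


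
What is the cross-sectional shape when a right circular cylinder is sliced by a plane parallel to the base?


Solid: right circular cylinder
Cutting plane: parallel to the base
Visualize the intersection of the plane with the solid's surface.
The boundary of the cut region is a circle.
circle


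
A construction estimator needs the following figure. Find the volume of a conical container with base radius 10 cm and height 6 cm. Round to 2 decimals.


Shape: cone
Radius r = 10 cm, Height h = 6 cm
Formula: V = (1/3) * pi * r^2 * h
r^2 = 100
pi * r^2 * h = pi * 100 * 6 = 600 * pi
V = 600 * pi / 3
V = 628.32
628.32 cm^3


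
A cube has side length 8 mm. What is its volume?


Shape: cube
Side s = 8 mm
Formula: V = s^3
V = 8 * 8 * 8
V = 64 * 8
V = 512
512 mm^3


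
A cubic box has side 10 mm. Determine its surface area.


Shape: cube
Side s = 10 mm
A cube has 6 square faces.
Formula: SA = 6 * s^2
s^2 = 100
SA = 6 * 100
SA = 600
600 mm^2


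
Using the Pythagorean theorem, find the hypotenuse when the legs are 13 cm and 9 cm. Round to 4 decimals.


Shape: right triangle
Legs a = 13 cm, b = 9 cm
Formula: c = sqrt(a^2 + b^2)
a^2 = 169, b^2 = 81
a^2 + b^2 = 250
c = sqrt(250)
c = 15.8114
15.8114 cm


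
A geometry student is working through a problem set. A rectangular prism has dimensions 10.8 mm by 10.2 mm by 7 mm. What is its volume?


Shape: rectangular prism
l = 10.8 mm, w = 10.2 mm, h = 7 mm
Formula: V = l * w * h
V = 10.8 * 10.2 * 7
V = 110.16 * 7
V = 771.12
771.12 mm^3


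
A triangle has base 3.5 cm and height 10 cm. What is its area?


Shape: triangle
Base b = 3.5 cm, Height h = 10 cm
Formula: A = (1/2) * b * h
A = 0.5 * 3.5 * 10
A = 0.5 * 35
A = 17.5
17.5 cm^2


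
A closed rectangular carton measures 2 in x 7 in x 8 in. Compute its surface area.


Shape: rectangular prism
l = 2 in, w = 7 in, h = 8 in
Formula: SA = 2(lw + lh + wh)
lw = 14, lh = 16, wh = 56
lw + lh + wh = 86
SA = 2 * 86
SA = 172
172 in^2


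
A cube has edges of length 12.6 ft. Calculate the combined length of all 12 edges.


Shape: cube
Side s = 12.6 ft
A cube has 12 edges, all equal.
Formula: total edge length = 12 * s
Total = 12 * 12.6
Total = 151.2
151.2 ft


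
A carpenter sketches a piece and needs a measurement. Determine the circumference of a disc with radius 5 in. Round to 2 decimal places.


Shape: circle
Radius r = 5 in
Formula: C = 2 * pi * r
C = 2 * pi * 5
C = 10 * pi
C = 31.42
31.42 in


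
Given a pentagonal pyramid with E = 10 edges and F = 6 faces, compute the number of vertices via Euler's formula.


Polyhedron: pentagonal pyramid
Euler's formula for convex polyhedra: V - E + F = 2
Given: E = 10 edges and F = 6 faces
Solve for V:
V = 2 + E - F = 2 + 10 - 6 = 6
6 vertices


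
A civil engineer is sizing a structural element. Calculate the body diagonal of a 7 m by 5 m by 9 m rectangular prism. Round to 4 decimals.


Shape: rectangular box (space diagonal)
l = 7 m, w = 5 m, h = 9 m
Visualize: the diagonal of the base, then a right triangle with that diagonal and the height.
Formula: d = sqrt(l^2 + w^2 + h^2)
l^2 + w^2 + h^2 = 49 + 25 + 81 = 155
d = sqrt(155)
d = 12.4499
12.4499 m


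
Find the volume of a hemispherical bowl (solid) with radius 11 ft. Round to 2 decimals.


Shape: hemisphere (half of a sphere)
Radius r = 11 ft
Formula: V = (1/2) * (4/3) * pi * r^3 = (2/3) * pi * r^3
r^3 = 1331
(2/3) * 1331 = 887.333333
V = 887.333333 * pi
V = 2787.64
2787.64 ft^3


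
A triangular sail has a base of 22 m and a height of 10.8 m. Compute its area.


Shape: triangle
Base b = 22 m, Height h = 10.8 m
Formula: A = (1/2) * b * h
A = 0.5 * 22 * 10.8
A = 0.5 * 237.6
A = 118.8
118.8 m^2


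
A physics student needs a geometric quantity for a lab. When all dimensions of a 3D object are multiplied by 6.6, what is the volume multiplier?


Linear scale factor k = 6.6
Rule: under a linear scaling by k, volumes scale by k^3.
k^3 = 6.6 * 6.6 * 6.6
k^3 = 43.56 * 6.6
k^3 = 287.496
Volume scales by a factor of 287.496.
287.496 (dimensionless)


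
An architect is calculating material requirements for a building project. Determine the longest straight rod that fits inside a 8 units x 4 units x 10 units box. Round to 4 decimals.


Shape: rectangular box (space diagonal)
l = 8 units, w = 4 units, h = 10 units
Visualize: the diagonal of the base, then a right triangle with that diagonal and the height.
Formula: d = sqrt(l^2 + w^2 + h^2)
l^2 + w^2 + h^2 = 64 + 16 + 100 = 180
d = sqrt(180)
d = 13.4164
13.4164 units


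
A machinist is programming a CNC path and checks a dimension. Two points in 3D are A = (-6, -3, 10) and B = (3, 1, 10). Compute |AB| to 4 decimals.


3D distance between two points
P1 = (-6, -3, 10), P2 = (3, 1, 10)
Formula: d = sqrt((x2-x1)^2 + (y2-y1)^2 + (z2-z1)^2)
dx = 3 - -6 = 9
dy = 1 - -3 = 4
dz = 10 - 10 = 0
dx^2 + dy^2 + dz^2 = 81 + 16 + 0 = 97
d = sqrt(97)
d = 9.8489
9.8489 units


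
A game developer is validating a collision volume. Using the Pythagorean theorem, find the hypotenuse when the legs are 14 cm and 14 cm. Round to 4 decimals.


Shape: right triangle
Legs a = 14 cm, b = 14 cm
Formula: c = sqrt(a^2 + b^2)
a^2 = 196, b^2 = 196
a^2 + b^2 = 392
c = sqrt(392)
c = 19.799
19.799 cm


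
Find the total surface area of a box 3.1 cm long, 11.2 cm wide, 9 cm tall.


Shape: rectangular prism
l = 3.1 cm, w = 11.2 cm, h = 9 cm
Formula: SA = 2(lw + lh + wh)
lw = 34.72, lh = 27.9, wh = 100.8
lw + lh + wh = 163.42
SA = 2 * 163.42
SA = 326.84
326.84 cm^2


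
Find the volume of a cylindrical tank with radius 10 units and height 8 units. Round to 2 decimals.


Shape: cylinder
Radius r = 10 units, Height h = 8 units
Formula: V = pi * r^2 * h
r^2 = 100
V = pi * 100 * 8
V = 800 * pi
V = 2513.27
2513.27 units^3


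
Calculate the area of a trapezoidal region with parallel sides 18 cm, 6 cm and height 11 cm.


Shape: trapezoid
Parallel sides a = 18 cm, b = 6 cm; Height h = 11 cm
Formula: A = (a + b) * h / 2
a + b = 18 + 6 = 24
A = 24 * 11 / 2
A = 264 / 2
A = 132
132 cm^2


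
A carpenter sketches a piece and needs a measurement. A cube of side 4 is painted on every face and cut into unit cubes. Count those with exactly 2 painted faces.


Large cube: 4 x 4 x 4, cut into unit cubes.
n = 4, so n - 2 = 2
Cubes with 2 painted faces lie along the edges, excluding corners.
A cube has 12 edges; each contributes (n - 2) = 2 such cubes.
Count = 12 * 2 = 24
24 unit cubes


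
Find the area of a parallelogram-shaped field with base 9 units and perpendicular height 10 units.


Shape: parallelogram
Base b = 9 units, Height h = 10 units
Formula: A = b * h
A = 9 * 10
A = 90
90 units^2


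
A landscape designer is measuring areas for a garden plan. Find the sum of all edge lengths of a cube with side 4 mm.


Shape: cube
Side s = 4 mm
A cube has 12 edges, all equal.
Formula: total edge length = 12 * s
Total = 12 * 4
Total = 48
48 mm


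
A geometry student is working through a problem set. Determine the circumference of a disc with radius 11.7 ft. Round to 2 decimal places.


Shape: circle
Radius r = 11.7 ft
Formula: C = 2 * pi * r
C = 2 * pi * 11.7
C = 23.4 * pi
C = 73.51
73.51 ft


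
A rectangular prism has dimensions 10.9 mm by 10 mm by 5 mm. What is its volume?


Shape: rectangular prism
l = 10.9 mm, w = 10 mm, h = 5 mm
Formula: V = l * w * h
V = 10.9 * 10 * 5
V = 109 * 5
V = 545
545 mm^3


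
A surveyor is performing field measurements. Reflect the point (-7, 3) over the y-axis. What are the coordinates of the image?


Transformation: reflection
Original point: (-7, 3)
Rule for reflection over the y-axis: (x, y) -> (-x, y)
Apply: (-7, 3) -> (7, 3)
(7, 3)


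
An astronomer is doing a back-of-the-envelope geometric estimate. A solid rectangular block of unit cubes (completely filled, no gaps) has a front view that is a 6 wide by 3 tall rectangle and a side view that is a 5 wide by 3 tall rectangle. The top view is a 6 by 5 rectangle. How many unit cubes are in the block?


Orthographic views of a solid rectangular block:
Front view 6 x 3 -> length = 6, height = 3
Side view 5 x 3 -> width = 5, height = 3 (consistent)
Top view 6 x 5 -> confirms length = 6, width = 5
The block is 6 x 5 x 3.
Total unit cubes = 6 * 5 * 3 = 90
90 unit cubes


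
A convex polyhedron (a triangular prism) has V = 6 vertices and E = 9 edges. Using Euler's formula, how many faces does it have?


Polyhedron: triangular prism
Euler's formula for convex polyhedra: V - E + F = 2
Given: V = 6 vertices and E = 9 edges
Solve for F:
F = 2 + E - V = 2 + 9 - 6 = 5
5 faces


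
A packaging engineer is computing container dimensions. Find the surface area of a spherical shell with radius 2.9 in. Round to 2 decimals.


Shape: sphere
Radius r = 2.9 in
Formula: SA = 4 * pi * r^2
r^2 = 8.41
SA = 4 * pi * 8.41
SA = 33.64 * pi
SA = 105.68
105.68 in^2


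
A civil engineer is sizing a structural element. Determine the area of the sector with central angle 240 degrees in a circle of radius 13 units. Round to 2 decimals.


Shape: circular sector
Radius r = 13 units, Angle = 240 degrees
Formula: A = (angle/360) * pi * r^2
r^2 = 169
Fraction of circle = 240/360
A = (240/360) * pi * 169
A = 112.666667 * pi
A = 353.95
353.95 units^2


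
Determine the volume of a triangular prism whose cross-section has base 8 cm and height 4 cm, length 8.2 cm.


Shape: triangular prism
Triangle base = 8 cm, triangle height = 4 cm, prism length L = 8.2 cm
Formula: V = (1/2 * b * h_tri) * L
Cross-section area = 0.5 * 8 * 4 = 16
V = 16 * 8.2
V = 131.2
131.2 cm^3


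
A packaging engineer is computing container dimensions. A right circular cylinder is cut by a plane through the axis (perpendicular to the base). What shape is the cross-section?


Solid: right circular cylinder
Cutting plane: through the axis (perpendicular to the base)
Visualize the intersection of the plane with the solid's surface.
The boundary of the cut region is a rectangle.
rectangle


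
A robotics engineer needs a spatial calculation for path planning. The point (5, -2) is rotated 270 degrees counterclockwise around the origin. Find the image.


Transformation: rotation about the origin
Original point: (5, -2)
Rule for 270 deg counterclockwise: (x, y) -> (y, -x)
Apply: (5, -2) -> (-2, -5)
(-2, -5)


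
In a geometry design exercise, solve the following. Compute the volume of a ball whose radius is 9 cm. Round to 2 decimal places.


Shape: sphere
Radius r = 9 cm
Formula: V = (4/3) * pi * r^3
r^3 = 729
(4/3) * 729 = 972
V = 972 * pi
V = 3053.63
3053.63 cm^3


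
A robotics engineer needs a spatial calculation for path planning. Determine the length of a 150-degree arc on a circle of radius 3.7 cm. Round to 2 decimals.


Shape: circular arc
Radius r = 3.7 cm, Angle = 150 degrees
Formula: L = (angle/360) * 2 * pi * r
2 * pi * r = 7.4 * pi
L = (150/360) * 7.4 * pi
L = 3.083333 * pi
L = 9.69
9.69 cm


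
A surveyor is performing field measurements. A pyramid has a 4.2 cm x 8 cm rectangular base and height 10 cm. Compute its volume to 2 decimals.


Shape: rectangular pyramid
Base: 4.2 cm x 8 cm, Height h = 10 cm
Formula: V = (1/3) * base_area * h
base_area = 4.2 * 8 = 33.6
base_area * h = 33.6 * 10 = 336
V = 336 / 3
V = 112
112 cm^3


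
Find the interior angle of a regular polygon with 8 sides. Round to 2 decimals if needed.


Shape: regular octagon (8 sides)
Formula: interior angle = (n - 2) * 180 / n
(n - 2) = 6
(n - 2) * 180 = 1080
angle = 1080 / 8
angle = 135
135 degrees


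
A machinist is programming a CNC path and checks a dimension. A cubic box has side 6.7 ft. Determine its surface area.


Shape: cube
Side s = 6.7 ft
A cube has 6 square faces.
Formula: SA = 6 * s^2
s^2 = 44.89
SA = 6 * 44.89
SA = 269.34
269.34 ft^2


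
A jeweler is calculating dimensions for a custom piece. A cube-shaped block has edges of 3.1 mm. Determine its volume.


Shape: cube
Side s = 3.1 mm
Formula: V = s^3
V = 3.1 * 3.1 * 3.1
V = 9.61 * 3.1
V = 29.791
29.791 mm^3


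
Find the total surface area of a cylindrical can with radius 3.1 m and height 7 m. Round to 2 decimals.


Shape: closed cylinder
Radius r = 3.1 m, Height h = 7 m
Formula: SA = 2*pi*r^2 + 2*pi*r*h = 2*pi*r*(r + h)
r + h = 10.1
2 * r * (r + h) = 2 * 3.1 * 10.1 = 62.62
SA = 62.62 * pi
SA = 196.73
196.73 m^2


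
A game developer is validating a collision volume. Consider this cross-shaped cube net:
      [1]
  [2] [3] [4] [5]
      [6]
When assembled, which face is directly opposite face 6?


Net: cross layout. Take square 3 as the base (bottom).
Fold the four squares in the horizontal row up around 3: 2 -> left, 4 -> right, 5 wraps to the top.
Fold 1 and 6 up from 3: 1 -> back, 6 -> front.
Opposite pairs are therefore: (1, 6), (2, 4), (3, 5).
Face 6 is opposite face 1.
face 1


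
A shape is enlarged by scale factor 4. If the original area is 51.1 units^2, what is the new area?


Linear scale factor k = 4
Original area = 51.1 units^2
Rule: under a linear scaling by k, areas scale by k^2.
k^2 = 4^2 = 16
New area = 51.1 * 16
New area = 817.6
817.6 units^2


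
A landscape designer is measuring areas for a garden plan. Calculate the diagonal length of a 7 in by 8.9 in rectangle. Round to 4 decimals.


Shape: rectangle (diagonal via Pythagoras)
Sides: 7 in and 8.9 in
Formula: d = sqrt(l^2 + w^2)
l^2 = 49, w^2 = 79.21
l^2 + w^2 = 128.21
d = sqrt(128.21)
d = 11.323
11.323 in


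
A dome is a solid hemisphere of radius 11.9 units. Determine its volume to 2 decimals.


Shape: hemisphere (half of a sphere)
Radius r = 11.9 units
Formula: V = (1/2) * (4/3) * pi * r^3 = (2/3) * pi * r^3
r^3 = 1685.159
(2/3) * 1685.159 = 1123.439333
V = 1123.439333 * pi
V = 3529.39
3529.39 units^3


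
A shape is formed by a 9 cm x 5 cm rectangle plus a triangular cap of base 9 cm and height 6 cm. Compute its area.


Composite shape: rectangle + triangle
Rectangle area = 9 * 5 = 45
Triangle area = 0.5 * 9 * 6 = 27
Total = 45 + 27
Total = 72
72 cm^2


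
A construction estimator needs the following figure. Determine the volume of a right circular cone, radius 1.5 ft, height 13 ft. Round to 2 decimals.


Shape: cone
Radius r = 1.5 ft, Height h = 13 ft
Formula: V = (1/3) * pi * r^2 * h
r^2 = 2.25
pi * r^2 * h = pi * 2.25 * 13 = 29.25 * pi
V = 29.25 * pi / 3
V = 30.63
30.63 ft^3


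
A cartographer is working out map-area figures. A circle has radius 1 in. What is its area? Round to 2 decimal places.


Shape: circle
Radius r = 1 in
Formula: A = pi * r^2
r^2 = 1^2 = 1
A = pi * 1
A = 3.14
3.14 in^2


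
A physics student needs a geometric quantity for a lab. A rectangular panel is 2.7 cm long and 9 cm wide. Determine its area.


Shape: rectangle
Length l = 2.7 cm, Width w = 9 cm
Formula: A = l * w
A = 2.7 * 9
A = 24.3
24.3 cm^2


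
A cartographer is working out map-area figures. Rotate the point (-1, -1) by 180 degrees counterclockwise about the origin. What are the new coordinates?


Transformation: rotation about the origin
Original point: (-1, -1)
Rule for 180 deg: (x, y) -> (-x, -y)
Apply: (-1, -1) -> (1, 1)
(1, 1)


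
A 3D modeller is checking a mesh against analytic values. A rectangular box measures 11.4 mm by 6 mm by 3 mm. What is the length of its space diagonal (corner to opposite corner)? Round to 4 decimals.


Shape: rectangular box (space diagonal)
l = 11.4 mm, w = 6 mm, h = 3 mm
Visualize: the diagonal of the base, then a right triangle with that diagonal and the height.
Formula: d = sqrt(l^2 + w^2 + h^2)
l^2 + w^2 + h^2 = 129.96 + 36 + 9 = 174.96
d = sqrt(174.96)
d = 13.2272
13.2272 mm


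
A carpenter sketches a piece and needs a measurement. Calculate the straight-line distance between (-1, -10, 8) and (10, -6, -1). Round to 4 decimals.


3D distance between two points
P1 = (-1, -10, 8), P2 = (10, -6, -1)
Formula: d = sqrt((x2-x1)^2 + (y2-y1)^2 + (z2-z1)^2)
dx = 10 - -1 = 11
dy = -6 - -10 = 4
dz = -1 - 8 = -9
dx^2 + dy^2 + dz^2 = 121 + 16 + 81 = 218
d = sqrt(218)
d = 14.7648
14.7648 units


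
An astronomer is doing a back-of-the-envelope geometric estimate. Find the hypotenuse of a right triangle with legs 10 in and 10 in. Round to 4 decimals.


Shape: right triangle
Legs a = 10 in, b = 10 in
Formula: c = sqrt(a^2 + b^2)
a^2 = 100, b^2 = 100
a^2 + b^2 = 200
c = sqrt(200)
c = 14.1421
14.1421 in


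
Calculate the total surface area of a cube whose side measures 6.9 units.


Shape: cube
Side s = 6.9 units
A cube has 6 square faces.
Formula: SA = 6 * s^2
s^2 = 47.61
SA = 6 * 47.61
SA = 285.66
285.66 units^2


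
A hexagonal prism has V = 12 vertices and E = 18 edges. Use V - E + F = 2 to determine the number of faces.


Polyhedron: hexagonal prism
Euler's formula for convex polyhedra: V - E + F = 2
Given: V = 12 vertices and E = 18 edges
Solve for F:
F = 2 + E - V = 2 + 18 - 12 = 8
8 faces


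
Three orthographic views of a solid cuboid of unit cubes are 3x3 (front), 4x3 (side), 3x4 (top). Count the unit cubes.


Orthographic views of a solid rectangular block:
Front view 3 x 3 -> length = 3, height = 3
Side view 4 x 3 -> width = 4, height = 3 (consistent)
Top view 3 x 4 -> confirms length = 3, width = 4
The block is 3 x 4 x 3.
Total unit cubes = 3 * 4 * 3 = 36
36 unit cubes


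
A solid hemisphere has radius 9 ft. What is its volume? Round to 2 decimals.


Shape: hemisphere (half of a sphere)
Radius r = 9 ft
Formula: V = (1/2) * (4/3) * pi * r^3 = (2/3) * pi * r^3
r^3 = 729
(2/3) * 729 = 486
V = 486 * pi
V = 1526.81
1526.81 ft^3


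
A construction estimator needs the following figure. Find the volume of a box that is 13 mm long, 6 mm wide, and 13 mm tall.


Shape: rectangular prism
l = 13 mm, w = 6 mm, h = 13 mm
Formula: V = l * w * h
V = 13 * 6 * 13
V = 78 * 13
V = 1014
1014 mm^3


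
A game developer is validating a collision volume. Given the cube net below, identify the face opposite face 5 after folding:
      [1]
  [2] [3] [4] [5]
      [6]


Net: cross layout. Take square 3 as the base (bottom).
Fold the four squares in the horizontal row up around 3: 2 -> left, 4 -> right, 5 wraps to the top.
Fold 1 and 6 up from 3: 1 -> back, 6 -> front.
Opposite pairs are therefore: (1, 6), (2, 4), (3, 5).
Face 5 is opposite face 3.
face 3


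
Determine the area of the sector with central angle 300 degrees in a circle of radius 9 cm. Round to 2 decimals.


Shape: circular sector
Radius r = 9 cm, Angle = 300 degrees
Formula: A = (angle/360) * pi * r^2
r^2 = 81
Fraction of circle = 300/360
A = (300/360) * pi * 81
A = 67.5 * pi
A = 212.06
212.06 cm^2


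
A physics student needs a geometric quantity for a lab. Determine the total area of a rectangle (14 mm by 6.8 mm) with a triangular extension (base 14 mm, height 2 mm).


Composite shape: rectangle + triangle
Rectangle area = 14 * 6.8 = 95.2
Triangle area = 0.5 * 14 * 2 = 14
Total = 95.2 + 14
Total = 109.2
109.2 mm^2


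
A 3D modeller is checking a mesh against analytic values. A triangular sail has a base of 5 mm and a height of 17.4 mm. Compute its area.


Shape: triangle
Base b = 5 mm, Height h = 17.4 mm
Formula: A = (1/2) * b * h
A = 0.5 * 5 * 17.4
A = 0.5 * 87
A = 43.5
43.5 mm^2


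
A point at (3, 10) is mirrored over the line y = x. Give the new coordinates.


Transformation: reflection
Original point: (3, 10)
Rule for reflection over y = x: (x, y) -> (y, x)
Apply: (3, 10) -> (10, 3)
(10, 3)


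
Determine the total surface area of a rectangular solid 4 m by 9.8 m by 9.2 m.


Shape: rectangular prism
l = 4 m, w = 9.8 m, h = 9.2 m
Formula: SA = 2(lw + lh + wh)
lw = 39.2, lh = 36.8, wh = 90.16
lw + lh + wh = 166.16
SA = 2 * 166.16
SA = 332.32
332.32 m^2


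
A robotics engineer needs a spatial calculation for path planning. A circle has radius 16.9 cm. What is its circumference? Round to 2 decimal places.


Shape: circle
Radius r = 16.9 cm
Formula: C = 2 * pi * r
C = 2 * pi * 16.9
C = 33.8 * pi
C = 106.19
106.19 cm


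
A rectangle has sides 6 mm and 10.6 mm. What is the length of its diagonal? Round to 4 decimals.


Shape: rectangle (diagonal via Pythagoras)
Sides: 6 mm and 10.6 mm
Formula: d = sqrt(l^2 + w^2)
l^2 = 36, w^2 = 112.36
l^2 + w^2 = 148.36
d = sqrt(148.36)
d = 12.1803
12.1803 mm


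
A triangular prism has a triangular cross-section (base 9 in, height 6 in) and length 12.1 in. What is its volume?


Shape: triangular prism
Triangle base = 9 in, triangle height = 6 in, prism length L = 12.1 in
Formula: V = (1/2 * b * h_tri) * L
Cross-section area = 0.5 * 9 * 6 = 27
V = 27 * 12.1
V = 326.7
326.7 in^3


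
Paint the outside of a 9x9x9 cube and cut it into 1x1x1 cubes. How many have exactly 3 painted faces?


Large cube: 9 x 9 x 9, cut into unit cubes.
Cubes with 3 painted faces are at the corners. A cube always has 8 corners.
Count = 8
8 unit cubes


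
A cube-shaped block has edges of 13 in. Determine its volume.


Shape: cube
Side s = 13 in
Formula: V = s^3
V = 13 * 13 * 13
V = 169 * 13
V = 2197
2197 in^3


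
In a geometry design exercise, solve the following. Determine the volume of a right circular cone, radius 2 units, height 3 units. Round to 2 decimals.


Shape: cone
Radius r = 2 units, Height h = 3 units
Formula: V = (1/3) * pi * r^2 * h
r^2 = 4
pi * r^2 * h = pi * 4 * 3 = 12 * pi
V = 12 * pi / 3
V = 12.57
12.57 units^3


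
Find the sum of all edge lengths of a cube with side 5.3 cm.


Shape: cube
Side s = 5.3 cm
A cube has 12 edges, all equal.
Formula: total edge length = 12 * s
Total = 12 * 5.3
Total = 63.6
63.6 cm


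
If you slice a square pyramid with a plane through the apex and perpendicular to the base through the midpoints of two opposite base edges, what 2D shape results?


Solid: square pyramid
Cutting plane: through the apex and perpendicular to the base through the midpoints of two opposite base edges
Visualize the intersection of the plane with the solid's surface.
The boundary of the cut region is a isosceles triangle.
isosceles triangle


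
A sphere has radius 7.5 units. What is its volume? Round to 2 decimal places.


Shape: sphere
Radius r = 7.5 units
Formula: V = (4/3) * pi * r^3
r^3 = 421.875
(4/3) * 421.875 = 562.5
V = 562.5 * pi
V = 1767.15
1767.15 units^3


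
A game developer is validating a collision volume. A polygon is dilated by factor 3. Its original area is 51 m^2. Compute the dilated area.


Linear scale factor k = 3
Original area = 51 m^2
Rule: under a linear scaling by k, areas scale by k^2.
k^2 = 3^2 = 9
New area = 51 * 9
New area = 459
459 m^2


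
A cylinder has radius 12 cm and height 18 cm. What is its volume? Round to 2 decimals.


Shape: cylinder
Radius r = 12 cm, Height h = 18 cm
Formula: V = pi * r^2 * h
r^2 = 144
V = pi * 144 * 18
V = 2592 * pi
V = 8143.01
8143.01 cm^3


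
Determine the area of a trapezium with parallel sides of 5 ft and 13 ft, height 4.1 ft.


Shape: trapezoid
Parallel sides a = 5 ft, b = 13 ft; Height h = 4.1 ft
Formula: A = (a + b) * h / 2
a + b = 5 + 13 = 18
A = 18 * 4.1 / 2
A = 73.8 / 2
A = 36.9
36.9 ft^2


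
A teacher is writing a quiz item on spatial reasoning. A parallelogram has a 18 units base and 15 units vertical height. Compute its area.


Shape: parallelogram
Base b = 18 units, Height h = 15 units
Formula: A = b * h
A = 18 * 15
A = 270
270 units^2


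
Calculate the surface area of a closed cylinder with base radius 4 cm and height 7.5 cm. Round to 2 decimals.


Shape: closed cylinder
Radius r = 4 cm, Height h = 7.5 cm
Formula: SA = 2*pi*r^2 + 2*pi*r*h = 2*pi*r*(r + h)
r + h = 11.5
2 * r * (r + h) = 2 * 4 * 11.5 = 92
SA = 92 * pi
SA = 289.03
289.03 cm^2


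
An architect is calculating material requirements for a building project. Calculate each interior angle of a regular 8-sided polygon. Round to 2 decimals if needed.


Shape: regular octagon (8 sides)
Formula: interior angle = (n - 2) * 180 / n
(n - 2) = 6
(n - 2) * 180 = 1080
angle = 1080 / 8
angle = 135
135 degrees


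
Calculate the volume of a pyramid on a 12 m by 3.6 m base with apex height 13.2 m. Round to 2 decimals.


Shape: rectangular pyramid
Base: 12 m x 3.6 m, Height h = 13.2 m
Formula: V = (1/3) * base_area * h
base_area = 12 * 3.6 = 43.2
base_area * h = 43.2 * 13.2 = 570.24
V = 570.24 / 3
V = 190.08
190.08 m^3


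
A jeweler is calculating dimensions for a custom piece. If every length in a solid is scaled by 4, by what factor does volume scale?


Linear scale factor k = 4
Rule: under a linear scaling by k, volumes scale by k^3.
k^3 = 4 * 4 * 4
k^3 = 16 * 4
k^3 = 64
Volume scales by a factor of 64.
64 (dimensionless)


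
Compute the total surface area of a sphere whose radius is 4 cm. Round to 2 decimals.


Shape: sphere
Radius r = 4 cm
Formula: SA = 4 * pi * r^2
r^2 = 16
SA = 4 * pi * 16
SA = 64 * pi
SA = 201.06
201.06 cm^2


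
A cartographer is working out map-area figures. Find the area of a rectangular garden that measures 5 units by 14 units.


Shape: rectangle
Length l = 5 units, Width w = 14 units
Formula: A = l * w
A = 5 * 14
A = 70
70 units^2


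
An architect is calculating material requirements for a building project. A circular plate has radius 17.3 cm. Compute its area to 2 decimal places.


Shape: circle
Radius r = 17.3 cm
Formula: A = pi * r^2
r^2 = 17.3^2 = 299.29
A = pi * 299.29
A = 940.25
940.25 cm^2


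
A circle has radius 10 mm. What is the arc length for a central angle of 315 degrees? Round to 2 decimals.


Shape: circular arc
Radius r = 10 mm, Angle = 315 degrees
Formula: L = (angle/360) * 2 * pi * r
2 * pi * r = 20 * pi
L = (315/360) * 20 * pi
L = 17.5 * pi
L = 54.98
54.98 mm


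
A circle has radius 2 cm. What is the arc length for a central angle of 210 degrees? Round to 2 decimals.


Shape: circular arc
Radius r = 2 cm, Angle = 210 degrees
Formula: L = (angle/360) * 2 * pi * r
2 * pi * r = 4 * pi
L = (210/360) * 4 * pi
L = 2.333333 * pi
L = 7.33
7.33 cm


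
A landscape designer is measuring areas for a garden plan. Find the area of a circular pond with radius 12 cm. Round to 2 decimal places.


Shape: circle
Radius r = 12 cm
Formula: A = pi * r^2
r^2 = 12^2 = 144
A = pi * 144
A = 452.39
452.39 cm^2


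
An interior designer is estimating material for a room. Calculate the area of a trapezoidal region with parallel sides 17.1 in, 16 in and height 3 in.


Shape: trapezoid
Parallel sides a = 17.1 in, b = 16 in; Height h = 3 in
Formula: A = (a + b) * h / 2
a + b = 17.1 + 16 = 33.1
A = 33.1 * 3 / 2
A = 99.3 / 2
A = 49.65
49.65 in^2


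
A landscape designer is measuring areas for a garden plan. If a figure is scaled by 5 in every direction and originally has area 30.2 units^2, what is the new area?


Linear scale factor k = 5
Original area = 30.2 units^2
Rule: under a linear scaling by k, areas scale by k^2.
k^2 = 5^2 = 25
New area = 30.2 * 25
New area = 755
755 units^2


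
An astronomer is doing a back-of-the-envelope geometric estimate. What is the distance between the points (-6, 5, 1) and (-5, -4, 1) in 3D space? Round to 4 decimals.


3D distance between two points
P1 = (-6, 5, 1), P2 = (-5, -4, 1)
Formula: d = sqrt((x2-x1)^2 + (y2-y1)^2 + (z2-z1)^2)
dx = -5 - -6 = 1
dy = -4 - 5 = -9
dz = 1 - 1 = 0
dx^2 + dy^2 + dz^2 = 1 + 81 + 0 = 82
d = sqrt(82)
d = 9.0554
9.0554 units


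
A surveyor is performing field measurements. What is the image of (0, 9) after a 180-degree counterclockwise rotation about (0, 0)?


Transformation: rotation about the origin
Original point: (0, 9)
Rule for 180 deg: (x, y) -> (-x, -y)
Apply: (0, 9) -> (0, -9)
(0, -9)


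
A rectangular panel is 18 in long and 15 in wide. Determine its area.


Shape: rectangle
Length l = 18 in, Width w = 15 in
Formula: A = l * w
A = 18 * 15
A = 270
270 in^2


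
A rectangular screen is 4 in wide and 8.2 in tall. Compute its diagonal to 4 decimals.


Shape: rectangle (diagonal via Pythagoras)
Sides: 4 in and 8.2 in
Formula: d = sqrt(l^2 + w^2)
l^2 = 16, w^2 = 67.24
l^2 + w^2 = 83.24
d = sqrt(83.24)
d = 9.1236
9.1236 in


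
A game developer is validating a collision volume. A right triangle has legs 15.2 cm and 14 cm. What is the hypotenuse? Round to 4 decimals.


Shape: right triangle
Legs a = 15.2 cm, b = 14 cm
Formula: c = sqrt(a^2 + b^2)
a^2 = 231.04, b^2 = 196
a^2 + b^2 = 427.04
c = sqrt(427.04)
c = 20.6649
20.6649 cm


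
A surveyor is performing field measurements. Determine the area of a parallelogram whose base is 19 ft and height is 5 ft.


Shape: parallelogram
Base b = 19 ft, Height h = 5 ft
Formula: A = b * h
A = 19 * 5
A = 95
95 ft^2


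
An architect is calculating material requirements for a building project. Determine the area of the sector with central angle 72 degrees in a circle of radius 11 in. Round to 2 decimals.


Shape: circular sector
Radius r = 11 in, Angle = 72 degrees
Formula: A = (angle/360) * pi * r^2
r^2 = 121
Fraction of circle = 72/360
A = (72/360) * pi * 121
A = 24.2 * pi
A = 76.03
76.03 in^2


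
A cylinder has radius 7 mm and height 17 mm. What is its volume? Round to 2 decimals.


Shape: cylinder
Radius r = 7 mm, Height h = 17 mm
Formula: V = pi * r^2 * h
r^2 = 49
V = pi * 49 * 17
V = 833 * pi
V = 2616.95
2616.95 mm^3


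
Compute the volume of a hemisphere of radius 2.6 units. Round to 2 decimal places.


Shape: hemisphere (half of a sphere)
Radius r = 2.6 units
Formula: V = (1/2) * (4/3) * pi * r^3 = (2/3) * pi * r^3
r^3 = 17.576
(2/3) * 17.576 = 11.717333
V = 11.717333 * pi
V = 36.81
36.81 units^3


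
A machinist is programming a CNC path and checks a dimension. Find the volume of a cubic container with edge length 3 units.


Shape: cube
Side s = 3 units
Formula: V = s^3
V = 3 * 3 * 3
V = 9 * 3
V = 27
27 units^3


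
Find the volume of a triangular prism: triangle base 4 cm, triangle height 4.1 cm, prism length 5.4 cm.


Shape: triangular prism
Triangle base = 4 cm, triangle height = 4.1 cm, prism length L = 5.4 cm
Formula: V = (1/2 * b * h_tri) * L
Cross-section area = 0.5 * 4 * 4.1 = 8.2
V = 8.2 * 5.4
V = 44.28
44.28 cm^3


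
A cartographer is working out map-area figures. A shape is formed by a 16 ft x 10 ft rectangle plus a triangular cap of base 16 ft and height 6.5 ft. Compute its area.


Composite shape: rectangle + triangle
Rectangle area = 16 * 10 = 160
Triangle area = 0.5 * 16 * 6.5 = 52
Total = 160 + 52
Total = 212
212 ft^2


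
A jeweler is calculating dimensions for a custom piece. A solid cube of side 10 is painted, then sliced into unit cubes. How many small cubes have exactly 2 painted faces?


Large cube: 10 x 10 x 10, cut into unit cubes.
n = 10, so n - 2 = 8
Cubes with 2 painted faces lie along the edges, excluding corners.
A cube has 12 edges; each contributes (n - 2) = 8 such cubes.
Count = 12 * 8 = 96
96 unit cubes


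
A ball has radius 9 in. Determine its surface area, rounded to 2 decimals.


Shape: sphere
Radius r = 9 in
Formula: SA = 4 * pi * r^2
r^2 = 81
SA = 4 * pi * 81
SA = 324 * pi
SA = 1017.88
1017.88 in^2


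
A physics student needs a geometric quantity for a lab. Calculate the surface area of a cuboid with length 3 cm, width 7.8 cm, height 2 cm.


Shape: rectangular prism
l = 3 cm, w = 7.8 cm, h = 2 cm
Formula: SA = 2(lw + lh + wh)
lw = 23.4, lh = 6, wh = 15.6
lw + lh + wh = 45
SA = 2 * 45
SA = 90
90 cm^2


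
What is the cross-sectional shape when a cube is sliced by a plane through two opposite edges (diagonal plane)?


Solid: cube
Cutting plane: through two opposite edges (diagonal plane)
Visualize the intersection of the plane with the solid's surface.
The boundary of the cut region is a rectangle.
rectangle


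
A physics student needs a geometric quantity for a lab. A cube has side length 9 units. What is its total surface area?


Shape: cube
Side s = 9 units
A cube has 6 square faces.
Formula: SA = 6 * s^2
s^2 = 81
SA = 6 * 81
SA = 486
486 units^2


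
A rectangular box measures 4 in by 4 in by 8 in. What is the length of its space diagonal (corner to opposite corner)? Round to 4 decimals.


Shape: rectangular box (space diagonal)
l = 4 in, w = 4 in, h = 8 in
Visualize: the diagonal of the base, then a right triangle with that diagonal and the height.
Formula: d = sqrt(l^2 + w^2 + h^2)
l^2 + w^2 + h^2 = 16 + 16 + 64 = 96
d = sqrt(96)
d = 9.798
9.798 in


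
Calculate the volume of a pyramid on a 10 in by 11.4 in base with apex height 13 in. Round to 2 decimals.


Shape: rectangular pyramid
Base: 10 in x 11.4 in, Height h = 13 in
Formula: V = (1/3) * base_area * h
base_area = 10 * 11.4 = 114
base_area * h = 114 * 13 = 1482
V = 1482 / 3
V = 494
494 in^3


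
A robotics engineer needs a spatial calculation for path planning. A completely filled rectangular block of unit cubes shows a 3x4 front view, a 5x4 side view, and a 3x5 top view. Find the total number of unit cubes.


Orthographic views of a solid rectangular block:
Front view 3 x 4 -> length = 3, height = 4
Side view 5 x 4 -> width = 5, height = 4 (consistent)
Top view 3 x 5 -> confirms length = 3, width = 5
The block is 3 x 5 x 4.
Total unit cubes = 3 * 5 * 4 = 60
60 unit cubes
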